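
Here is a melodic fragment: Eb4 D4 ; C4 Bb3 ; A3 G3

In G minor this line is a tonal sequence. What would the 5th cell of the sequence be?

The 2-note cells begin on Eb4, C4, A3 — each down a 3rd from the last.
Carrying on: F3 → D3.
Statement 5 starts on D3 and keeps the same diatonic contour: D3 C3.

D3 C3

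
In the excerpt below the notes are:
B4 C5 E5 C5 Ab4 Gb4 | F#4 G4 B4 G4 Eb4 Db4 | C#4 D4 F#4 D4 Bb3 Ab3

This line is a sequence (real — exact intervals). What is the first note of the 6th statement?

A#2

The 6-note cells begin on B4, F#4, C#4 — each down a 4th from the last.
Continuing: G#3 → D#3 → A#2. Statement 6 starts on A#2.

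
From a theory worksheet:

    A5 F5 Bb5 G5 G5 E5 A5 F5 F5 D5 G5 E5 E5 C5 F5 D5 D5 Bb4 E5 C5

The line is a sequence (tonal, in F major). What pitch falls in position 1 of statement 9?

With 4-note cells, note 1 of each statement runs A5, G5, F5, E5, D5.
Carrying that down a 2nd forward: C5 → Bb4 → A4 → G4.

G4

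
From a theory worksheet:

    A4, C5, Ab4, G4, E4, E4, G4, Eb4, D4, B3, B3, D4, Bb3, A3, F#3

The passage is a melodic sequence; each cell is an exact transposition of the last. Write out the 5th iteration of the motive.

Unit = 5 notes; the statements start on A4, E4, B3, moving down a 4th each time.
Continuing the starts: F#3 → C#3.
Statement 5 starts on C#3 and keeps the same exact contour: C#3 E3 C3 B2 G#2.

C#3 E3 C3 B2 G#2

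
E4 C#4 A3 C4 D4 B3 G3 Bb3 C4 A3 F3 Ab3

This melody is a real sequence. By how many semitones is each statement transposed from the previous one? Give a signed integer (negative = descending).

Taking 4-note groups, the heads are E4, D4, C4: the pattern moves down a 2nd.
Counting half-steps from E4 to D4: -2.

-2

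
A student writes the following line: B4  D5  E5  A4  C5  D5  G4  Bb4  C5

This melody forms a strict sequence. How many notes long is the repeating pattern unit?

3

Try groups of 3 (3 cells in 9 notes):
B4 D5 E5 | A4 C5 D5 | G4 Bb4 C5
Every group is a transposition down a 2nd of the one before; no shorter unit works.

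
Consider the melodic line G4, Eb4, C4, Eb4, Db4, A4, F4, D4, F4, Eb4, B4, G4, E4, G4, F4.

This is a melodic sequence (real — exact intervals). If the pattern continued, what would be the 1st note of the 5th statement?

The unit is 5 notes. Position-1 pitches of the 3 shown cells: G4, A4, B4.
Extending up a 2nd: C#5 → D#5.

D#5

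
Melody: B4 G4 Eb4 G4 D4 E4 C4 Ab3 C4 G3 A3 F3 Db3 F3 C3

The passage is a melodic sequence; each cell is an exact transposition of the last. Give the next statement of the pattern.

D3 Bb2 Gb2 Bb2 F2

Unit = 5 notes; the statements start on B4, E4, A3, moving down a 5th each time.
Statement 4 starts on D3 and keeps the same exact contour: D3 Bb2 Gb2 Bb2 F2.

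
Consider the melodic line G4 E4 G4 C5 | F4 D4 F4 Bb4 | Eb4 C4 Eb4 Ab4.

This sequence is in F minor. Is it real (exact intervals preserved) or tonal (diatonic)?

Each cell has the same semitone pattern (-3, 3, 5) — intervals are preserved exactly.
And E4 lies outside F minor, so the sequence is real rather than tonal.

real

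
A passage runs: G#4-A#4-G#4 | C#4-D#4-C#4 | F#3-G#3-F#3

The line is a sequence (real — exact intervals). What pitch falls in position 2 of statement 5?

F#2

Grouping in 3s, the 2nd note of each cell is A#4, D#4, G#3.
Extending down a 5th: C#3 → F#2.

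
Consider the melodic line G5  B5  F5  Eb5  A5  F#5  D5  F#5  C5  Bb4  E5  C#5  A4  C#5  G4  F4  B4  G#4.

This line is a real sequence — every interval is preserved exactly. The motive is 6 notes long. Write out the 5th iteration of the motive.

The 6-note cells begin on G5, D5, A4 — each down a 4th from the last.
Continuing the starts: E4 → B3.
Statement 5 starts on B3 and keeps the same exact contour: B3 D#4 A3 G3 C#4 A#3.

B3 D#4 A3 G3 C#4 A#3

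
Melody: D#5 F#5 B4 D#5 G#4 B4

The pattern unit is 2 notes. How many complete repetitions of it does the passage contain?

6 notes in groups of 2 gives 6/2 = 3 statements.
Starts: D#5, B4, G#4 — each down a 3rd.

3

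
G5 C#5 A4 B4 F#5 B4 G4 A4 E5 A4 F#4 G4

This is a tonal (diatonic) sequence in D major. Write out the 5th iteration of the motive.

Taking 4-note groups, the heads are G5, F#5, E5: the pattern moves down a 2nd.
Carrying on: D5 → C#5.
From C#5 the diatonic shape gives C#5 F#4 D4 E4.

C#5 F#4 D4 E4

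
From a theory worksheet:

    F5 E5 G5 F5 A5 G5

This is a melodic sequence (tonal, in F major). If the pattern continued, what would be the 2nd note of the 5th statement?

The unit is 2 notes. Position-2 pitches of the 3 shown cells: E5, F5, G5.
Carrying that up a 2nd forward: A5 → Bb5.

Bb5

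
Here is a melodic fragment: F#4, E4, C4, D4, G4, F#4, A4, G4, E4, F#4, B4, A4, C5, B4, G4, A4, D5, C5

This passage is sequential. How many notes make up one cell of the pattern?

6

Try groups of 6 (3 cells in 18 notes):
F#4 E4 C4 D4 G4 F#4 | A4 G4 E4 F#4 B4 A4 | C5 B4 G4 A4 D5 C5
That's a consistent up a 3rd shift per cell, and no other grouping gives one.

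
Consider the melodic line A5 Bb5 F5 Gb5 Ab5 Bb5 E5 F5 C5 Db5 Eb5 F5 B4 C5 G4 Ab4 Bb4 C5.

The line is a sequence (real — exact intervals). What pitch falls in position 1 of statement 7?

D#3

The unit is 6 notes. Position-1 pitches of the 3 shown cells: A5, E5, B4.
Each moves down a 4th. Continuing: F#4 → C#4 → G#3 → D#3.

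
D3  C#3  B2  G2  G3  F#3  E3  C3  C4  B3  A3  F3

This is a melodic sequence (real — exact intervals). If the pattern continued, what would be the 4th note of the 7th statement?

Db5

With 4-note cells, note 4 of each statement runs G2, C3, F3.
Carrying that up a 4th forward: Bb3 → Eb4 → Ab4 → Db5.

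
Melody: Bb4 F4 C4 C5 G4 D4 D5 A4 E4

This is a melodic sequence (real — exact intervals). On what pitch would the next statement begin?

E5

With a 3-note motive the entries are Bb4, C5, D5, each up a 2nd from the previous.
One more step up a 2nd gives E5.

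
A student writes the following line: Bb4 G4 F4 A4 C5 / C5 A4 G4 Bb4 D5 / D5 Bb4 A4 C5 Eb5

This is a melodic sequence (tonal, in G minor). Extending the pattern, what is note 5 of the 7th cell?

Bb5

With 5-note cells, note 5 of each statement runs C5, D5, Eb5.
Each moves up a 2nd. Continuing: F5 → G5 → A5 → Bb5.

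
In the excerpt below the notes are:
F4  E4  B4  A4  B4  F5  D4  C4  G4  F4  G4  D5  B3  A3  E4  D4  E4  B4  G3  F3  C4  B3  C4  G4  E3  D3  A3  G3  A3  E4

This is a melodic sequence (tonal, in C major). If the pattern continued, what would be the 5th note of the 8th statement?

With 6-note cells, note 5 of each statement runs B4, G4, E4, C4, A3.
Carrying that down a 3rd forward: F3 → D3 → B2.

B2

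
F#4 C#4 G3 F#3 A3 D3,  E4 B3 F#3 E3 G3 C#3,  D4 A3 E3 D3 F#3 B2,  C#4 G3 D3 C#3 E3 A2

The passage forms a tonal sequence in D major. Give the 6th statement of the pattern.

A3 E3 B2 A2 C#3 F#2

Unit = 6 notes; the statements start on F#4, E4, D4, C#4, moving down a 2nd each time.
Extending down a 2nd: B3 → A3.
From A3 the diatonic shape gives A3 E3 B2 A2 C#3 F#2.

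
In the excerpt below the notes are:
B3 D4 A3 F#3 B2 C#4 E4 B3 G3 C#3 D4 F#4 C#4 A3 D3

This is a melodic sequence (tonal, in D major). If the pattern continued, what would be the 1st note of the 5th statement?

F#4

With 5-note cells, note 1 of each statement runs B3, C#4, D4.
Carrying that up a 2nd forward: E4 → F#4.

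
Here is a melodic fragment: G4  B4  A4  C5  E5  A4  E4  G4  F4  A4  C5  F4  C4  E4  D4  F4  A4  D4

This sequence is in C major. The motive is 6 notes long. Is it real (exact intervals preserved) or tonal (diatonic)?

tonal

Every note is diatonic to C major.
Cell 1 has +4 semitones from note 1 to 2, but cell 2 has +3 — the interval quality changes while the contour stays the same, which is the hallmark of a tonal sequence.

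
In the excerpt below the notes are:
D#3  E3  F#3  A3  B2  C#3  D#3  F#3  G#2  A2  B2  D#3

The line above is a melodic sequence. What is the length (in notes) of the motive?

4

There are 12 notes; a 4-note unit gives 3 cells:
D#3 E3 F#3 A3 | B2 C#3 D#3 F#3 | G#2 A2 B2 D#3
That's a consistent down a 3rd shift per cell, and no other grouping gives one.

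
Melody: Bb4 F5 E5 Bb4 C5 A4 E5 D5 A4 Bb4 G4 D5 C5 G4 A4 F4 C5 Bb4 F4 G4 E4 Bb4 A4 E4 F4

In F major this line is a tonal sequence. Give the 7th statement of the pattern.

Unit = 5 notes; the statements start on Bb4, A4, G4, F4, E4, moving down a 2nd each time.
Continuing the starts: D4 → C4.
From C4 the diatonic shape gives C4 G4 F4 C4 D4.

C4 G4 F4 C4 D4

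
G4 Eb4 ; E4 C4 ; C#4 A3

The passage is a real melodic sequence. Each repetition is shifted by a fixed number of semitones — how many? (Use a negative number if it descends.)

Unit = 2 notes; the statements start on G4, E4, C#4, moving down a 3rd each time.
G4→E4 is 64 − 67 = -3 semitones.

-3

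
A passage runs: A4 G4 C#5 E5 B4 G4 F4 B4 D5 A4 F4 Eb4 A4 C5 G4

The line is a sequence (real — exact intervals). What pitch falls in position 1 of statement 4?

Eb4

Grouping in 5s, the 1st note of each cell is A4, G4, F4.
Each moves down a 2nd; the next is Eb4.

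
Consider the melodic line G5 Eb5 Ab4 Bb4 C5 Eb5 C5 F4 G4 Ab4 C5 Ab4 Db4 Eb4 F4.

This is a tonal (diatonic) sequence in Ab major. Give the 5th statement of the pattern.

F4 Db4 G3 Ab3 Bb3

Unit = 5 notes; the statements start on G5, Eb5, C5, moving down a 3rd each time.
Continuing the starts: Ab4 → F4.
From F4 the diatonic shape gives F4 Db4 G3 Ab3 Bb3.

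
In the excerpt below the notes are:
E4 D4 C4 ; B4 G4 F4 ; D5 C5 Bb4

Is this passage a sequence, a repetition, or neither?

Note 1 of cell 2 is B4; if this were a sequence it would be A4. No unit length gives a consistent transposition pattern.

neither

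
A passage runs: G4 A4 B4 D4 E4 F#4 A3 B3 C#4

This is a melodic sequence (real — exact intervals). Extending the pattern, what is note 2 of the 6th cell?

The unit is 3 notes. Position-2 pitches of the 3 shown cells: A4, E4, B3.
Carrying that down a 4th forward: F#3 → C#3 → G#2.

G#2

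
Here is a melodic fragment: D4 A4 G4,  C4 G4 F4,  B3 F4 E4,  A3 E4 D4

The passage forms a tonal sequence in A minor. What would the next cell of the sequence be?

G3 D4 C4

Unit = 3 notes; the statements start on D4, C4, B3, A3, moving down a 2nd each time.
From G3 the diatonic shape gives G3 D4 C4.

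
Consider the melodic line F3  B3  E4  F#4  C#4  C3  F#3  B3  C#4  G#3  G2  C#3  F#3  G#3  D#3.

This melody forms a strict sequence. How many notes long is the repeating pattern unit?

5

15 notes total. Splitting into 3 groups of 5:
F3 B3 E4 F#4 C#4 | C3 F#3 B3 C#4 G#3 | G2 C#3 F#3 G#3 D#3
That's a consistent down a 4th shift per cell, and no other grouping gives one.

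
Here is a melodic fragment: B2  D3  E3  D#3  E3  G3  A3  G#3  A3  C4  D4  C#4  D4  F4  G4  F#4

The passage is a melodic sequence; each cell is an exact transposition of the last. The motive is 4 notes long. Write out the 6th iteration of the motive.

The 4-note cells begin on B2, E3, A3, D4 — each up a 4th from the last.
Carrying on: G4 → C5.
From C5 the exact shape gives C5 Eb5 F5 E5.

C5 Eb5 F5 E5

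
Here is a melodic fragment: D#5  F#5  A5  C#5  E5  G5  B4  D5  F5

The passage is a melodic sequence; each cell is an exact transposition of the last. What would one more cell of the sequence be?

With a 3-note motive the entries are D#5, C#5, B4, each down a 2nd from the previous.
From A4 the exact shape gives A4 C5 Eb5.

A4 C5 Eb5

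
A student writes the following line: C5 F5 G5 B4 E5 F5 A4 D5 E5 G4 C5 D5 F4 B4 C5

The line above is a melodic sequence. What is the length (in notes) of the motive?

15 notes total. Splitting into 5 groups of 3:
C5 F5 G5 | B4 E5 F5 | A4 D5 E5 | G4 C5 D5 | F4 B4 C5
That's a consistent down a 2nd shift per cell, and no other grouping gives one.

3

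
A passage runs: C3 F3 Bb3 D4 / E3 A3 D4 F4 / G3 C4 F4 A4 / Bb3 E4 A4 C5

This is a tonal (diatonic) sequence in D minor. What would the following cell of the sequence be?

D4 G4 C5 E5

Unit = 4 notes; the statements start on C3, E3, G3, Bb3, moving up a 3rd each time.
So cell 5 is D4 G4 C5 E5.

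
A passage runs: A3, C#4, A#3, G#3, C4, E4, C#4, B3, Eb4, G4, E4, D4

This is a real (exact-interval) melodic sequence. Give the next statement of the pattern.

Gb4 Bb4 G4 F4

With a 4-note motive the entries are A3, C4, Eb4, each up a 3rd from the previous.
So cell 4 is Gb4 Bb4 G4 F4.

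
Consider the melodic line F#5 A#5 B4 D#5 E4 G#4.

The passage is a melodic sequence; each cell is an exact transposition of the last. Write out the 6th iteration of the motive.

G2 B2

The 2-note cells begin on F#5, B4, E4 — each down a 5th from the last.
Continuing the starts: A3 → D3 → G2.
So cell 6 is G2 B2.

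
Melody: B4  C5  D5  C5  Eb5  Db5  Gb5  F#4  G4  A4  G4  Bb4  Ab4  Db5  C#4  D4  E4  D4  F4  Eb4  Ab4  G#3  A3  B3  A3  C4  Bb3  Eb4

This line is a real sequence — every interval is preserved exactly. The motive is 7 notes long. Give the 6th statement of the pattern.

A#2 B2 C#3 B2 D3 C3 F3

Unit = 7 notes; the statements start on B4, F#4, C#4, G#3, moving down a 4th each time.
Carrying on: D#3 → A#2.
Statement 6 starts on A#2 and keeps the same exact contour: A#2 B2 C#3 B2 D3 C3 F3.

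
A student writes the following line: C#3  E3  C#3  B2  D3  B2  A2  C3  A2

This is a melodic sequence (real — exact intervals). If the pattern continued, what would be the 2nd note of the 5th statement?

With 3-note cells, note 2 of each statement runs E3, D3, C3.
Each moves down a 2nd. Continuing: Bb2 → Ab2.

Ab2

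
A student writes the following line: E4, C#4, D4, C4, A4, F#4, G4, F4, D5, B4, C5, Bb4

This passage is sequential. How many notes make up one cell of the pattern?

There are 12 notes; a 4-note unit gives 3 cells:
E4 C#4 D4 C4 | A4 F#4 G4 F4 | D5 B4 C5 Bb4
Every group is a transposition up a 4th of the one before; no shorter unit works.

4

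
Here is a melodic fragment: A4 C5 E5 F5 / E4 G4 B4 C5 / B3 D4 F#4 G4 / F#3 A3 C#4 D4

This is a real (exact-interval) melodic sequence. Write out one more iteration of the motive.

The 4-note cells begin on A4, E4, B3, F#3 — each down a 4th from the last.
Statement 5 starts on C#3 and keeps the same exact contour: C#3 E3 G#3 A3.

C#3 E3 G#3 A3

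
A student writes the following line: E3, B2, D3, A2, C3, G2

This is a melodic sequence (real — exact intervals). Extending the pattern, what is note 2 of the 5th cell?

Eb2

Grouping in 2s, the 2nd note of each cell is B2, A2, G2.
Carrying that down a 2nd forward: F2 → Eb2.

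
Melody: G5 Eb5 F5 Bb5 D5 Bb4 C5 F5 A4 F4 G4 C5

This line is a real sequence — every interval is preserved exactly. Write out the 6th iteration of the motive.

The 4-note cells begin on G5, D5, A4 — each down a 4th from the last.
Continuing the starts: E4 → B3 → F#3.
Statement 6 starts on F#3 and keeps the same exact contour: F#3 D3 E3 A3.

F#3 D3 E3 A3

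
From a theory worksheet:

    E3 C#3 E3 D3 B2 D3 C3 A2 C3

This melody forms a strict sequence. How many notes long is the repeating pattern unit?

9 notes total. Splitting into 3 groups of 3:
E3 C#3 E3 | D3 B2 D3 | C3 A2 C3
Each cell is the previous one down a 2nd — so the unit is 3 notes.

3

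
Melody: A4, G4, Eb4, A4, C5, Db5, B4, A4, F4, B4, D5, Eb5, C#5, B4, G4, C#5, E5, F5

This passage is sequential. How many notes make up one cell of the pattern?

6

There are 18 notes; a 6-note unit gives 3 cells:
A4 G4 Eb4 A4 C5 Db5 | B4 A4 F4 B4 D5 Eb5 | C#5 B4 G4 C#5 E5 F5
Each cell is the previous one up a 2nd — so the unit is 6 notes.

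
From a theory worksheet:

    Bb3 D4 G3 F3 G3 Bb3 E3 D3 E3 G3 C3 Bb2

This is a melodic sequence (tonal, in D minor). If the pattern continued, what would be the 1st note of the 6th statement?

F2

Grouping in 4s, the 1st note of each cell is Bb3, G3, E3.
Carrying that down a 3rd forward: C3 → A2 → F2.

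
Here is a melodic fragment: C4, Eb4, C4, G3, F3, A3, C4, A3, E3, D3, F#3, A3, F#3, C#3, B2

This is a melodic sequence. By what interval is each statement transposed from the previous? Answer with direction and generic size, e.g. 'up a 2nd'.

Unit = 5 notes; the statements start on C4, A3, F#3, moving down a 3rd each time.
From C4 to A3: down a 3rd.

down a 3rd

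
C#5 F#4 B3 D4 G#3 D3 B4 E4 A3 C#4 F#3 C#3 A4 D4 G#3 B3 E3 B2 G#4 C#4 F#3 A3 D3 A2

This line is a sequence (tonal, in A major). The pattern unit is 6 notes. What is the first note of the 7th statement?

D4

Taking 6-note groups, the heads are C#5, B4, A4, G#4: the pattern moves down a 2nd.
Continuing: F#4 → E4 → D4. Statement 7 starts on D4.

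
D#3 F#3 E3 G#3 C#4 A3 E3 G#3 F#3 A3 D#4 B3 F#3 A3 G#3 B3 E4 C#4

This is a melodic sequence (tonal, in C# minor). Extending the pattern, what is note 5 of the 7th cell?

With 6-note cells, note 5 of each statement runs C#4, D#4, E4.
Extending up a 2nd: F#4 → G#4 → A4 → B4.

B4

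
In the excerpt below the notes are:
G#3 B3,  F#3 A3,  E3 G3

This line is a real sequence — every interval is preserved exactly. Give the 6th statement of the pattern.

The 2-note cells begin on G#3, F#3, E3 — each down a 2nd from the last.
Continuing the starts: D3 → C3 → Bb2.
Statement 6 starts on Bb2 and keeps the same exact contour: Bb2 Db3.

Bb2 Db3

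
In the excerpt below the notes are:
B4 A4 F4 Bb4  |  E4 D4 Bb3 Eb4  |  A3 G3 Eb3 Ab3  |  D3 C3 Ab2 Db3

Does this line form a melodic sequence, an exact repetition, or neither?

Each 4-note cell is the previous one transposed down a 5th.

sequence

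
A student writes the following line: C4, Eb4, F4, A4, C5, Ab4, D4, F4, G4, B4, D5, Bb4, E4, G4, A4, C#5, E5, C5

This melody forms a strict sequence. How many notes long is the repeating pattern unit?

18 notes total. Splitting into 3 groups of 6:
C4 Eb4 F4 A4 C5 Ab4 | D4 F4 G4 B4 D5 Bb4 | E4 G4 A4 C#5 E5 C5
Each cell is the previous one up a 2nd — so the unit is 6 notes.

6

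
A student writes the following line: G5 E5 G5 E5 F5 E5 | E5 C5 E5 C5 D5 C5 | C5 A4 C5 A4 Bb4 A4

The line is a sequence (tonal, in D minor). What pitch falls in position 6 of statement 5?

D4

The unit is 6 notes. Position-6 pitches of the 3 shown cells: E5, C5, A4.
Carrying that down a 3rd forward: F4 → D4.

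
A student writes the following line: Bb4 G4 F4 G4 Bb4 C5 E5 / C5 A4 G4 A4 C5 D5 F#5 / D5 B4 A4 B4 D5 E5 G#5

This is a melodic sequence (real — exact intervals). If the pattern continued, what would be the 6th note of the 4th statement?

The unit is 7 notes. Position-6 pitches of the 3 shown cells: C5, D5, E5.
From E5, up a 2nd gives F#5.

F#5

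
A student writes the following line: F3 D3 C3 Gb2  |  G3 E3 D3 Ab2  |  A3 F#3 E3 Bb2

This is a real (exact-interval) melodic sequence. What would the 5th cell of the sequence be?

C#4 A#3 G#3 D3

Unit = 4 notes; the statements start on F3, G3, A3, moving up a 2nd each time.
Extending up a 2nd: B3 → C#4.
From C#4 the exact shape gives C#4 A#3 G#3 D3.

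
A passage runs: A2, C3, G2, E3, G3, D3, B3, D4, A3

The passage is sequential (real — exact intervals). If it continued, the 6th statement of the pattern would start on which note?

G#5

With a 3-note motive the entries are A2, E3, B3, each up a 5th from the previous.
Extending the heads up a 5th: F#4 → C#5 → G#5.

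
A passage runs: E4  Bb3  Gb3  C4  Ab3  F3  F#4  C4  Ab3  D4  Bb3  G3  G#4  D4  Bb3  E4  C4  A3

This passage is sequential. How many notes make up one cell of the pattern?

6

There are 18 notes; a 6-note unit gives 3 cells:
E4 Bb3 Gb3 C4 Ab3 F3 | F#4 C4 Ab3 D4 Bb3 G3 | G#4 D4 Bb3 E4 C4 A3
Each cell is the previous one up a 2nd — so the unit is 6 notes.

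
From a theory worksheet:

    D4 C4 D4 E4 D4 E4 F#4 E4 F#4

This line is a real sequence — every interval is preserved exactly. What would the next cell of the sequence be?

G#4 F#4 G#4

Unit = 3 notes; the statements start on D4, E4, F#4, moving up a 2nd each time.
Statement 4 starts on G#4 and keeps the same exact contour: G#4 F#4 G#4.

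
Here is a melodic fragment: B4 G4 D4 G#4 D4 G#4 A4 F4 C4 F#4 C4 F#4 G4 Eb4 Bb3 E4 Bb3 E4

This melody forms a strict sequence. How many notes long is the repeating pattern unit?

Try groups of 6 (3 cells in 18 notes):
B4 G4 D4 G#4 D4 G#4 | A4 F4 C4 F#4 C4 F#4 | G4 Eb4 Bb3 E4 Bb3 E4
That's a consistent down a 2nd shift per cell, and no other grouping gives one.

6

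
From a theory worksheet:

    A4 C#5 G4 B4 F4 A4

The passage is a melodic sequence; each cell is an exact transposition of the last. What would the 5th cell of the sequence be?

Unit = 2 notes; the statements start on A4, G4, F4, moving down a 2nd each time.
Carrying on: Eb4 → Db4.
From Db4 the exact shape gives Db4 F4.

Db4 F4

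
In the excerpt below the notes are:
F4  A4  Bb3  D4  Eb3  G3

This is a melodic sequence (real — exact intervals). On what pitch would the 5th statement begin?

Db2

With a 2-note motive the entries are F4, Bb3, Eb3, each down a 5th from the previous.
Extending the heads down a 5th: Ab2 → Db2.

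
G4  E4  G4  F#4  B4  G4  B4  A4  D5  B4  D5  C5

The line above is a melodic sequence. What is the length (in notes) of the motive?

There are 12 notes; a 4-note unit gives 3 cells:
G4 E4 G4 F#4 | B4 G4 B4 A4 | D5 B4 D5 C5
Each cell is the previous one up a 3rd — so the unit is 4 notes.

4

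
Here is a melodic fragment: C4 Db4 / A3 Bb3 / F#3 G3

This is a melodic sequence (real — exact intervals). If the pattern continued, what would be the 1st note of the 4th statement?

With 2-note cells, note 1 of each statement runs C4, A3, F#3.
From F#3, down a 3rd gives D#3.

D#3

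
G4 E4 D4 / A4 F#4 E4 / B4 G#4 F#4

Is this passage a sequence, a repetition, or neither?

sequence

Each 3-note cell is the previous one transposed up a 2nd.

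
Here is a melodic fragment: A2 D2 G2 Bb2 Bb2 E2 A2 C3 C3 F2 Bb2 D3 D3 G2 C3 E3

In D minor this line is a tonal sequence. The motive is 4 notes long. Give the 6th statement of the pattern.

F3 Bb2 E3 G3

Taking 4-note groups, the heads are A2, Bb2, C3, D3: the pattern moves up a 2nd.
Continuing the starts: E3 → F3.
Statement 6 starts on F3 and keeps the same diatonic contour: F3 Bb2 E3 G3.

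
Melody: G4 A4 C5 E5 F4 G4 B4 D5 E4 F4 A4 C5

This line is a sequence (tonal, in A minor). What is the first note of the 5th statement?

C4

The 4-note cells begin on G4, F4, E4 — each down a 2nd from the last.
Continuing: D4 → C4. Statement 5 starts on C4.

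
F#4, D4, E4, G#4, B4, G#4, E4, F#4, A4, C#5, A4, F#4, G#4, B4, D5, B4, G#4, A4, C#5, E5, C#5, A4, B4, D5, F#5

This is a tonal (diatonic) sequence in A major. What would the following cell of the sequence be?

D5 B4 C#5 E5 G#5

Unit = 5 notes; the statements start on F#4, G#4, A4, B4, C#5, moving up a 2nd each time.
Statement 6 starts on D5 and keeps the same diatonic contour: D5 B4 C#5 E5 G#5.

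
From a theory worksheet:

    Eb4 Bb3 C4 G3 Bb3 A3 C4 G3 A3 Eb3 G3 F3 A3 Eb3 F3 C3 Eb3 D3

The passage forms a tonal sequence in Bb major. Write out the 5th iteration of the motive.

D3 A2 Bb2 F2 A2 G2

Taking 6-note groups, the heads are Eb4, C4, A3: the pattern moves down a 3rd.
Continuing the starts: F3 → D3.
From D3 the diatonic shape gives D3 A2 Bb2 F2 A2 G2.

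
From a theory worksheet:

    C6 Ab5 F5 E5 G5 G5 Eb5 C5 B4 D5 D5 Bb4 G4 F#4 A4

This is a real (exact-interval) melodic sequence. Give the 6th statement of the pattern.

With a 5-note motive the entries are C6, G5, D5, each down a 4th from the previous.
Continuing the starts: A4 → E4 → B3.
So cell 6 is B3 G3 E3 D#3 F#3.

B3 G3 E3 D#3 F#3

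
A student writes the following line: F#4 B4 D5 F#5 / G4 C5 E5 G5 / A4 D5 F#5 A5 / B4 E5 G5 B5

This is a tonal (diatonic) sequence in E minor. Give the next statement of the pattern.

C5 F#5 A5 C6

The 4-note cells begin on F#4, G4, A4, B4 — each up a 2nd from the last.
So cell 5 is C5 F#5 A5 C6.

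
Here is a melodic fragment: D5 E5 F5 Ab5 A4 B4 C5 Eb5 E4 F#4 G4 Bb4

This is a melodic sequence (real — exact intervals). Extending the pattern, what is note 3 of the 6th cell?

With 4-note cells, note 3 of each statement runs F5, C5, G4.
Each moves down a 4th. Continuing: D4 → A3 → E3.

E3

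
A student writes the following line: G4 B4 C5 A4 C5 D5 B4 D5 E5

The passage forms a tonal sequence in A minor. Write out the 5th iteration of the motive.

With a 3-note motive the entries are G4, A4, B4, each up a 2nd from the previous.
Carrying on: C5 → D5.
From D5 the diatonic shape gives D5 F5 G5.

D5 F5 G5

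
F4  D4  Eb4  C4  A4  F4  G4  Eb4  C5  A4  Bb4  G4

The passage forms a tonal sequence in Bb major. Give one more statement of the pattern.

Unit = 4 notes; the statements start on F4, A4, C5, moving up a 3rd each time.
Statement 4 starts on Eb5 and keeps the same diatonic contour: Eb5 C5 D5 Bb4.

Eb5 C5 D5 Bb4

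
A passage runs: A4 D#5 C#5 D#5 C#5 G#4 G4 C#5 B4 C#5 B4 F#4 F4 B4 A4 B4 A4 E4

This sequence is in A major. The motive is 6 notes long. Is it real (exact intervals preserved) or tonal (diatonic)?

Each cell has the same semitone pattern (6, -2, 2, -2, -5) — intervals are preserved exactly.
And D#5 lies outside A major, so the sequence is real rather than tonal.

real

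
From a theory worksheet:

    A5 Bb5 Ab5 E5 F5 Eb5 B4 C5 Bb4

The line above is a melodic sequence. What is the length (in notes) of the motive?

Try groups of 3 (3 cells in 9 notes):
A5 Bb5 Ab5 | E5 F5 Eb5 | B4 C5 Bb4
That's a consistent down a 4th shift per cell, and no other grouping gives one.

3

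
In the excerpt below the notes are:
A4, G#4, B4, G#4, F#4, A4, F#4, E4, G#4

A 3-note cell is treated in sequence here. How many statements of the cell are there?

9 notes in groups of 3 gives 9/3 = 3 statements.
Starts: A4, G#4, F#4 — each down a 2nd.

3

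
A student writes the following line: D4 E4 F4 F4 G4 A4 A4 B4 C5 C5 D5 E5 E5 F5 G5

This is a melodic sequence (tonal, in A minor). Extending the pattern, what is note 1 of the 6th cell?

G5

The unit is 3 notes. Position-1 pitches of the 5 shown cells: D4, F4, A4, C5, E5.
Each moves up a 3rd; the next is G5.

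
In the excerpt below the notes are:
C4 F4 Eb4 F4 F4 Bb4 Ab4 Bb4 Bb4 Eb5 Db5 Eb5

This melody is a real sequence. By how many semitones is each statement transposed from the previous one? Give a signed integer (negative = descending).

With a 4-note motive the entries are C4, F4, Bb4, each up a 4th from the previous.
C4→F4 is 65 − 60 = 5 semitones.

5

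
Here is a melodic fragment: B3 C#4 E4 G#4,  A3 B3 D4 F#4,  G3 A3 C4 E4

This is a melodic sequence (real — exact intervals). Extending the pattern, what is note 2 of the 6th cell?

Grouping in 4s, the 2nd note of each cell is C#4, B3, A3.
Carrying that down a 2nd forward: G3 → F3 → Eb3.

Eb3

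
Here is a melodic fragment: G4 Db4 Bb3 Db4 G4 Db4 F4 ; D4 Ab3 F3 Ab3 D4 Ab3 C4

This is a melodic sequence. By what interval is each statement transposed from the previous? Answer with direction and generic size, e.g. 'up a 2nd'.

Taking 7-note groups, the heads are G4, D4: the pattern moves down a 4th.
G4 to D4 is down a 4th.

down a 4th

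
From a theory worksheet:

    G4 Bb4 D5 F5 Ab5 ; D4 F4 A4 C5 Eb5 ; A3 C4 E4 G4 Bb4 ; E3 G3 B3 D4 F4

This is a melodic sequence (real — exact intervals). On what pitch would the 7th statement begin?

Unit = 5 notes; the statements start on G4, D4, A3, E3, moving down a 4th each time.
Continuing: B2 → F#2 → C#2. Statement 7 starts on C#2.

C#2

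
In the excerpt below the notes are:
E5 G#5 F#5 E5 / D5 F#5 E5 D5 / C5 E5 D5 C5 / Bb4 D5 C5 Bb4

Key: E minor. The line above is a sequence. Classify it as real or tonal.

Each cell has the same semitone pattern (4, -2, -2) — intervals are preserved exactly.
And G#5 lies outside E minor, so the sequence is real rather than tonal.

real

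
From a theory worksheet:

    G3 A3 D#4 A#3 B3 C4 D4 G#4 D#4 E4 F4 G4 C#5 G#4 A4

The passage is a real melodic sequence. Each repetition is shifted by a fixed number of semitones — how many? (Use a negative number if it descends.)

With a 5-note motive the entries are G3, C4, F4, each up a 4th from the previous.
G3→C4 is 60 − 55 = 5 semitones.

5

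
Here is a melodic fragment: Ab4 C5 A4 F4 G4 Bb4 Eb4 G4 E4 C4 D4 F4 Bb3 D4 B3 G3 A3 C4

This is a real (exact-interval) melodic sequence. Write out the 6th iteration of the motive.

With a 6-note motive the entries are Ab4, Eb4, Bb3, each down a 4th from the previous.
Extending down a 4th: F3 → C3 → G2.
Statement 6 starts on G2 and keeps the same exact contour: G2 B2 G#2 E2 F#2 A2.

G2 B2 G#2 E2 F#2 A2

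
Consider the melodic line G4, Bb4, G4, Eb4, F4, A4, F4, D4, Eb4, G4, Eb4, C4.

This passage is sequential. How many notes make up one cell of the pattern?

4

12 notes total. Splitting into 3 groups of 4:
G4 Bb4 G4 Eb4 | F4 A4 F4 D4 | Eb4 G4 Eb4 C4
Each cell is the previous one down a 2nd — so the unit is 4 notes.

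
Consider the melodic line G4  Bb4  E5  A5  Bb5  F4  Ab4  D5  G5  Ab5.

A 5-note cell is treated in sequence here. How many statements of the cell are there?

10 notes in groups of 5 gives 10/5 = 2 statements.
Starts: G4, F4 — each down a 2nd.

2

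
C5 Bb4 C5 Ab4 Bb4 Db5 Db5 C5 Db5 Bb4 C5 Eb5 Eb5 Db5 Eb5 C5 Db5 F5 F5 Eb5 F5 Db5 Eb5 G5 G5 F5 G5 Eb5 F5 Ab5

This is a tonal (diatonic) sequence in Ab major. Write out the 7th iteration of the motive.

Unit = 6 notes; the statements start on C5, Db5, Eb5, F5, G5, moving up a 2nd each time.
Continuing the starts: Ab5 → Bb5.
So cell 7 is Bb5 Ab5 Bb5 G5 Ab5 C6.

Bb5 Ab5 Bb5 G5 Ab5 C6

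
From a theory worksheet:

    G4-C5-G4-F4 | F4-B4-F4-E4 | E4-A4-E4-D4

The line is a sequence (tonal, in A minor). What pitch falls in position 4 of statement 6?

A3

With 4-note cells, note 4 of each statement runs F4, E4, D4.
Each moves down a 2nd. Continuing: C4 → B3 → A3.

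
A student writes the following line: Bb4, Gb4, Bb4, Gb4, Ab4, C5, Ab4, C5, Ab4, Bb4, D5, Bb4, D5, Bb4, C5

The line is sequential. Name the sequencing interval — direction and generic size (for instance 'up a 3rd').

up a 2nd

Unit = 5 notes; the statements start on Bb4, C5, D5, moving up a 2nd each time.
From Bb4 to C5: up a 2nd.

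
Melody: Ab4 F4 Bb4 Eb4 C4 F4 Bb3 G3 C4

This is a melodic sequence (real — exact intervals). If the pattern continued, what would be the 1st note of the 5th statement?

Grouping in 3s, the 1st note of each cell is Ab4, Eb4, Bb3.
Carrying that down a 4th forward: F3 → C3.

C3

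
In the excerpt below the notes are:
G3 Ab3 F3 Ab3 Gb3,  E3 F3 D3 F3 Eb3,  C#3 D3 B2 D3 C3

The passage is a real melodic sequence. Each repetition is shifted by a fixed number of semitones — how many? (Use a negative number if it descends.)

The 5-note cells begin on G3, E3, C#3 — each down a 3rd from the last.
G3→E3 is 52 − 55 = -3 semitones.

-3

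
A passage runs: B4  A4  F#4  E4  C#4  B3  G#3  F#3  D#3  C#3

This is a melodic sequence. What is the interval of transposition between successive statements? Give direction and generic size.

Unit = 2 notes; the statements start on B4, F#4, C#4, G#3, D#3, moving down a 4th each time.
From B4 to F#4: down a 4th.

down a 4th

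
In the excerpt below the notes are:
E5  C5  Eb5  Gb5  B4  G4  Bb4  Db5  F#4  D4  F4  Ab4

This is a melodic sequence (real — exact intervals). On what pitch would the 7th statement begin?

Unit = 4 notes; the statements start on E5, B4, F#4, moving down a 4th each time.
Continuing: C#4 → G#3 → D#3 → A#2. Statement 7 starts on A#2.

A#2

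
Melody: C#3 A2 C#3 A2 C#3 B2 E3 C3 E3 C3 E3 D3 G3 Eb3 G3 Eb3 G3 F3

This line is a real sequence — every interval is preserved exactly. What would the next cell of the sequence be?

Taking 6-note groups, the heads are C#3, E3, G3: the pattern moves up a 3rd.
So cell 4 is Bb3 Gb3 Bb3 Gb3 Bb3 Ab3.

Bb3 Gb3 Bb3 Gb3 Bb3 Ab3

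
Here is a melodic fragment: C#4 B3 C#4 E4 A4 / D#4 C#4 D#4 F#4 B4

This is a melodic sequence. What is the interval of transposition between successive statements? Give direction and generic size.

up a 2nd

Taking 5-note groups, the heads are C#4, D#4: the pattern moves up a 2nd.
C#4 to D#4 is up a 2nd.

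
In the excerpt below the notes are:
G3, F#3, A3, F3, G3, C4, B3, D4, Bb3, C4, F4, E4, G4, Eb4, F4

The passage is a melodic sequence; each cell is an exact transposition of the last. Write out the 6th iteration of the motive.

Ab5 G5 Bb5 Gb5 Ab5

Taking 5-note groups, the heads are G3, C4, F4: the pattern moves up a 4th.
Carrying on: Bb4 → Eb5 → Ab5.
So cell 6 is Ab5 G5 Bb5 Gb5 Ab5.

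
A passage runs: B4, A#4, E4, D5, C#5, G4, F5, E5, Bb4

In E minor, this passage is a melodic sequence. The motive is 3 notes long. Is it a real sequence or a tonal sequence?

Each cell has the same semitone pattern (-1, -6) — intervals are preserved exactly.
And A#4 lies outside E minor, so the sequence is real rather than tonal.

real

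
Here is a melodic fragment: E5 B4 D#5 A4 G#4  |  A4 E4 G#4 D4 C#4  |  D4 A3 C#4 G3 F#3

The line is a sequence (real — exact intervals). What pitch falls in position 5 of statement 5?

The unit is 5 notes. Position-5 pitches of the 3 shown cells: G#4, C#4, F#3.
Extending down a 5th: B2 → E2.

E2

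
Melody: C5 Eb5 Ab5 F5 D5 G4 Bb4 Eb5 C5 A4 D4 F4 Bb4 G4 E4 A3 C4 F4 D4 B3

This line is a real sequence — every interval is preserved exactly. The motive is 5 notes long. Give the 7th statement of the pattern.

F#2 A2 D3 B2 G#2

The 5-note cells begin on C5, G4, D4, A3 — each down a 4th from the last.
Extending down a 4th: E3 → B2 → F#2.
From F#2 the exact shape gives F#2 A2 D3 B2 G#2.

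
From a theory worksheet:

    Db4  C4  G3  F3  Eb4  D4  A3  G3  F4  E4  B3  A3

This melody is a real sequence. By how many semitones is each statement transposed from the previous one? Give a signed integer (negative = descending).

The 4-note cells begin on Db4, Eb4, F4 — each up a 2nd from the last.
Db4→Eb4 is 63 − 61 = 2 semitones.

2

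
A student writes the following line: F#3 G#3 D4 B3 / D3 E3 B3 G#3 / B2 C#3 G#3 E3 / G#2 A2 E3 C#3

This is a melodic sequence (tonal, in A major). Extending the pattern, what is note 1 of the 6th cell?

Grouping in 4s, the 1st note of each cell is F#3, D3, B2, G#2.
Extending down a 3rd: E2 → C#2.

C#2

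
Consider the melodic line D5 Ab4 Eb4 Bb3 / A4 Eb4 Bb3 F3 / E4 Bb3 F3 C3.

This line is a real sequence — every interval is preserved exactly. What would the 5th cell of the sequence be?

F#3 C3 G2 D2

The 4-note cells begin on D5, A4, E4 — each down a 4th from the last.
Carrying on: B3 → F#3.
Statement 5 starts on F#3 and keeps the same exact contour: F#3 C3 G2 D2.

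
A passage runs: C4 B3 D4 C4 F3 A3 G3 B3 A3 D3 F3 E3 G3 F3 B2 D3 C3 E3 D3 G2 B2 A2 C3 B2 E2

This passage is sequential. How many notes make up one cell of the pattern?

There are 25 notes; a 5-note unit gives 5 cells:
C4 B3 D4 C4 F3 | A3 G3 B3 A3 D3 | F3 E3 G3 F3 B2 | D3 C3 E3 D3 G2 | B2 A2 C3 B2 E2
Each cell is the previous one down a 3rd — so the unit is 5 notes.

5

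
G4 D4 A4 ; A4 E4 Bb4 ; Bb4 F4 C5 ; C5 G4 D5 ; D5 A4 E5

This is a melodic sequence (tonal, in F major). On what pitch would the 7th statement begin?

With a 3-note motive the entries are G4, A4, Bb4, C5, D5, each up a 2nd from the previous.
Extending the heads up a 2nd: E5 → F5.

F5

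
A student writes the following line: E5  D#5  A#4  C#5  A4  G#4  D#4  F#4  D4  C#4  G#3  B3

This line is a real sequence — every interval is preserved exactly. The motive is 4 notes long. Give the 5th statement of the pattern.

The 4-note cells begin on E5, A4, D4 — each down a 5th from the last.
Extending down a 5th: G3 → C3.
From C3 the exact shape gives C3 B2 F#2 A2.

C3 B2 F#2 A2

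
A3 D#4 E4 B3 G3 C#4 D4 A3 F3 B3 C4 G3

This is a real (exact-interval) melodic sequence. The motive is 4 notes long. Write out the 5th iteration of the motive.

With a 4-note motive the entries are A3, G3, F3, each down a 2nd from the previous.
Continuing the starts: Eb3 → Db3.
From Db3 the exact shape gives Db3 G3 Ab3 Eb3.

Db3 G3 Ab3 Eb3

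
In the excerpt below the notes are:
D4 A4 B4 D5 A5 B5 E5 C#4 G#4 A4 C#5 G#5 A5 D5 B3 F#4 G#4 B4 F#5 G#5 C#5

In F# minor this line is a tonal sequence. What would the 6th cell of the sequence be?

The 7-note cells begin on D4, C#4, B3 — each down a 2nd from the last.
Continuing the starts: A3 → G#3 → F#3.
Statement 6 starts on F#3 and keeps the same diatonic contour: F#3 C#4 D4 F#4 C#5 D5 G#4.

F#3 C#4 D4 F#4 C#5 D5 G#4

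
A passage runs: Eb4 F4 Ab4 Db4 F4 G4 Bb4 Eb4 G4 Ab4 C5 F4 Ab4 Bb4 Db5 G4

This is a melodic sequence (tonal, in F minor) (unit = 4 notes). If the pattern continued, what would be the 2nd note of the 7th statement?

Eb5

Grouping in 4s, the 2nd note of each cell is F4, G4, Ab4, Bb4.
Carrying that up a 2nd forward: C5 → Db5 → Eb5.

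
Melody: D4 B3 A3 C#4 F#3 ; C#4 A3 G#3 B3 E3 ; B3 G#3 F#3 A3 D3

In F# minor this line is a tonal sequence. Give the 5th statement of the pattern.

G#3 E3 D3 F#3 B2

Unit = 5 notes; the statements start on D4, C#4, B3, moving down a 2nd each time.
Continuing the starts: A3 → G#3.
So cell 5 is G#3 E3 D3 F#3 B2.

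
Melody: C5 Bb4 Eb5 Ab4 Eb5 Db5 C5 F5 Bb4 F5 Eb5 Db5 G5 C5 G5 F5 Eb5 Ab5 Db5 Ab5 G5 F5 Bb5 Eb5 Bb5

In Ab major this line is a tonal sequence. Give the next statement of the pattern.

Ab5 G5 C6 F5 C6

With a 5-note motive the entries are C5, Db5, Eb5, F5, G5, each up a 2nd from the previous.
Statement 6 starts on Ab5 and keeps the same diatonic contour: Ab5 G5 C6 F5 C6.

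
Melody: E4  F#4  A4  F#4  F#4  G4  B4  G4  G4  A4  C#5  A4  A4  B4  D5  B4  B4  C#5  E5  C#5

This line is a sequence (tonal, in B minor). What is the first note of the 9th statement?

With a 4-note motive the entries are E4, F#4, G4, A4, B4, each up a 2nd from the previous.
Continuing: C#5 → D5 → E5 → F#5. Statement 9 starts on F#5.

F#5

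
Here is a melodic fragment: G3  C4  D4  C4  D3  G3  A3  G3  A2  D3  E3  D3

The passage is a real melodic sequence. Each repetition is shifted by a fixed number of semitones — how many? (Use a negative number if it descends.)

-5

The 4-note cells begin on G3, D3, A2 — each down a 4th from the last.
G3→D3 is 50 − 55 = -5 semitones.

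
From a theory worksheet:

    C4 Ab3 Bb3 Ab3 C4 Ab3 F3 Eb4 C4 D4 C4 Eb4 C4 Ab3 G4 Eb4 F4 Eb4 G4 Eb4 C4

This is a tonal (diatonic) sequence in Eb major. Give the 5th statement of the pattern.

Unit = 7 notes; the statements start on C4, Eb4, G4, moving up a 3rd each time.
Continuing the starts: Bb4 → D5.
From D5 the diatonic shape gives D5 Bb4 C5 Bb4 D5 Bb4 G4.

D5 Bb4 C5 Bb4 D5 Bb4 G4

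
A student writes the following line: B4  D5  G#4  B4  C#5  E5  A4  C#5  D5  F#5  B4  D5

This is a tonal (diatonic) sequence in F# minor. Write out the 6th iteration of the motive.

G#5 B5 E5 G#5

Taking 4-note groups, the heads are B4, C#5, D5: the pattern moves up a 2nd.
Extending up a 2nd: E5 → F#5 → G#5.
So cell 6 is G#5 B5 E5 G#5.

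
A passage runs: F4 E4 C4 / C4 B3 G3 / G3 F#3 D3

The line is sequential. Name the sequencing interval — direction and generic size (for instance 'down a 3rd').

down a 4th

Unit = 3 notes; the statements start on F4, C4, G3, moving down a 4th each time.
From F4 to C4: down a 4th.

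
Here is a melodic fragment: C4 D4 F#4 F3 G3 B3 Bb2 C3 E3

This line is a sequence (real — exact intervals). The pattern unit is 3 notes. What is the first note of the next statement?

Eb2

Unit = 3 notes; the statements start on C4, F3, Bb2, moving down a 5th each time.
The next head, down a 5th from Bb2, is Eb2.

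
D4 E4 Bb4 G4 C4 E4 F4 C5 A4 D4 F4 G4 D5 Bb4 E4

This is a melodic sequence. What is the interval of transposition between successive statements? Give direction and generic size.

Taking 5-note groups, the heads are D4, E4, F4: the pattern moves up a 2nd.
From D4 to E4: up a 2nd.

up a 2nd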